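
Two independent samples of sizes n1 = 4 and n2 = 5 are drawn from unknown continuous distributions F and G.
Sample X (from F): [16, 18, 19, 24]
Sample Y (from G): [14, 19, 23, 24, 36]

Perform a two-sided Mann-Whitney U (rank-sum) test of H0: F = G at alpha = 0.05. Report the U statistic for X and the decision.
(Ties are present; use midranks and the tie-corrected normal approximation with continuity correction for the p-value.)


Step 1: Combine and sort all 9 observations; assign midranks.
sorted (value, group): (14,Y), (16,X), (18,X), (19,X), (19,Y), (23,Y), (24,X), (24,Y), (36,Y)
ranks: 14->1, 16->2, 18->3, 19->4.5, 19->4.5, 23->6, 24->7.5, 24->7.5, 36->9
Step 2: Rank sum for X: R1 = 2 + 3 + 4.5 + 7.5 = 17.
Step 3: U_X = R1 - n1(n1+1)/2 = 17 - 4*5/2 = 17 - 10 = 7.
       U_Y = n1*n2 - U_X = 20 - 7 = 13.
Step 4: Ties are present, so use the tie-corrected normal approximation (with continuity correction) for the p-value.
Step 5: p-value = 0.536878; compare to alpha = 0.05. fail to reject H0.

U_X = 7, p = 0.536878, fail to reject H0 at alpha = 0.05.


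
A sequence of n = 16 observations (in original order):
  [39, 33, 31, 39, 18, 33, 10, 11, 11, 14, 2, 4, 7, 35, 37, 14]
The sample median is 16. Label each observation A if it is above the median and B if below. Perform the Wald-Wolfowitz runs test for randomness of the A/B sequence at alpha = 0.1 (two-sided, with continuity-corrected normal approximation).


Step 1: Compute median = 16; label A = above, B = below.
Labels in order: AAAAAABBBBBBBAAB  (n_A = 8, n_B = 8)
Step 2: Count runs R = 4.
Step 3: Under H0 (random ordering), E[R] = 2*n_A*n_B/(n_A+n_B) + 1 = 2*8*8/16 + 1 = 9.0000.
        Var[R] = 2*n_A*n_B*(2*n_A*n_B - n_A - n_B) / ((n_A+n_B)^2 * (n_A+n_B-1)) = 14336/3840 = 3.7333.
        SD[R] = 1.9322.
Step 4: Continuity-corrected z = (R + 0.5 - E[R]) / SD[R] = (4 + 0.5 - 9.0000) / 1.9322 = -2.3290.
Step 5: Two-sided p-value via normal approximation = 2*(1 - Phi(|z|)) = 0.019861.
Step 6: alpha = 0.1. reject H0.

R = 4, z = -2.3290, p = 0.019861, reject H0.


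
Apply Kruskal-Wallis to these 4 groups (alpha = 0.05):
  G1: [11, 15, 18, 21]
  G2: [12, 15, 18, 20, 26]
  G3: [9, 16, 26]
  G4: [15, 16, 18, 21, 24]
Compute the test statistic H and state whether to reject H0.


Step 1: Combine all N = 17 observations and assign midranks.
sorted (value, group, rank): (9,G3,1), (11,G1,2), (12,G2,3), (15,G1,5), (15,G2,5), (15,G4,5), (16,G3,7.5), (16,G4,7.5), (18,G1,10), (18,G2,10), (18,G4,10), (20,G2,12), (21,G1,13.5), (21,G4,13.5), (24,G4,15), (26,G2,16.5), (26,G3,16.5)
Step 2: Sum ranks within each group.
R_1 = 30.5 (n_1 = 4)
R_2 = 46.5 (n_2 = 5)
R_3 = 25 (n_3 = 3)
R_4 = 51 (n_4 = 5)
Step 3: H = 12/(N(N+1)) * sum(R_i^2/n_i) - 3(N+1)
     = 12/(17*18) * (30.5^2/4 + 46.5^2/5 + 25^2/3 + 51^2/5) - 3*18
     = 0.039216 * 1393.55 - 54
     = 0.648856.
Step 4: Ties present; correction factor C = 1 - 66/(17^3 - 17) = 0.986520. Corrected H = 0.648856 / 0.986520 = 0.657723.
Step 5: Under H0, H ~ chi^2(3); p-value = 0.883100.
Step 6: alpha = 0.05. fail to reject H0.

H = 0.6577, df = 3, p = 0.883100, fail to reject H0.


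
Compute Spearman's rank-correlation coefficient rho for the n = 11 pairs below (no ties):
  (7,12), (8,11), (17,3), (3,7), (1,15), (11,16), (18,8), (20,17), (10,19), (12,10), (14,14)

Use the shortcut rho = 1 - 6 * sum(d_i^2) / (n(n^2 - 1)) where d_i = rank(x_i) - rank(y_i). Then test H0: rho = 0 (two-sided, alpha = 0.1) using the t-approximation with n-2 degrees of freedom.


Step 1: Rank x and y separately (midranks; no ties here).
rank(x): 7->3, 8->4, 17->9, 3->2, 1->1, 11->6, 18->10, 20->11, 10->5, 12->7, 14->8
rank(y): 12->6, 11->5, 3->1, 7->2, 15->8, 16->9, 8->3, 17->10, 19->11, 10->4, 14->7
Step 2: d_i = R_x(i) - R_y(i); compute d_i^2.
  (3-6)^2=9, (4-5)^2=1, (9-1)^2=64, (2-2)^2=0, (1-8)^2=49, (6-9)^2=9, (10-3)^2=49, (11-10)^2=1, (5-11)^2=36, (7-4)^2=9, (8-7)^2=1
sum(d^2) = 228.
Step 3: rho = 1 - 6*228 / (11*(11^2 - 1)) = 1 - 1368/1320 = -0.036364.
Step 4: Under H0, t = rho * sqrt((n-2)/(1-rho^2)) = -0.1092 ~ t(9).
Step 5: Two-sided p-value from the t-distribution with 9 df = 0.915468.
Step 6: alpha = 0.1. fail to reject H0.

rho = -0.0364, p = 0.915468, fail to reject H0 at alpha = 0.1.


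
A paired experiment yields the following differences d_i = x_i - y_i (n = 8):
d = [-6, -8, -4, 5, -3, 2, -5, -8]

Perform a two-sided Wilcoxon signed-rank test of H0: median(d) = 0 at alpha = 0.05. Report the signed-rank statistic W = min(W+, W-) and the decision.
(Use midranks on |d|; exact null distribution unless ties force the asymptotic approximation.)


Step 1: Drop any zero differences (none here) and take |d_i|.
|d| = [6, 8, 4, 5, 3, 2, 5, 8]
Step 2: Midrank |d_i| (ties get averaged ranks).
ranks: |6|->6, |8|->7.5, |4|->3, |5|->4.5, |3|->2, |2|->1, |5|->4.5, |8|->7.5
Step 3: Attach original signs; sum ranks with positive sign and with negative sign.
W+ = 4.5 + 1 = 5.5
W- = 6 + 7.5 + 3 + 2 + 4.5 + 7.5 = 30.5
(Check: W+ + W- = 36 should equal n(n+1)/2 = 36.)
Step 4: Test statistic W = min(W+, W-) = 5.5.
Step 5: Ties in |d|, so use the tie-corrected normal approximation.
        E[W] = n(n+1)/4 = 8*9/4 = 18.
        Tie groups: |d|=5 (t=2), |d|=8 (t=2); sum(t^3 - t) = 12.
        Var[W] = n(n+1)(2n+1)/24 - sum(t^3-t)/48 = 1224/24 - 12/48 = 50.75.
        z = (W - E[W]) / sqrt(Var[W]) = (5.5 - 18) / 7.1239 = -1.7547.
        Two-sided p = 2*Phi(z) = 0.079318.
Step 6: alpha = 0.05. fail to reject H0.

W+ = 5.5, W- = 30.5, W = min = 5.5, p = 0.079318, fail to reject H0.


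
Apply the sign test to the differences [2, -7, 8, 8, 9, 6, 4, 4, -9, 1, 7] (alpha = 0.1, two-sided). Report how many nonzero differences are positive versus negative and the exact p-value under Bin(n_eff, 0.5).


Step 1: Discard zero differences. Original n = 11; n_eff = number of nonzero differences = 11.
Nonzero differences (with sign): +2, -7, +8, +8, +9, +6, +4, +4, -9, +1, +7
Step 2: Count signs: positive = 9, negative = 2.
Step 3: Under H0: P(positive) = 0.5, so the number of positives S ~ Bin(11, 0.5).
Step 4: Two-sided exact p-value = sum of Bin(11,0.5) probabilities at or below the observed probability = 0.065430.
Step 5: alpha = 0.1. reject H0.

n_eff = 11, pos = 9, neg = 2, p = 0.065430, reject H0.


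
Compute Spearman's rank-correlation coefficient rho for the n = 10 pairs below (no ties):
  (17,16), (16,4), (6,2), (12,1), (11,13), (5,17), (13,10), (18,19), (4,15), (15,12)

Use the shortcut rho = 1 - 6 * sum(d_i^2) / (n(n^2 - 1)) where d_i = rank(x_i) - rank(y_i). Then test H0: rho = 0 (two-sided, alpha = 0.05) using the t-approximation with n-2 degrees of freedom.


Step 1: Rank x and y separately (midranks; no ties here).
rank(x): 17->9, 16->8, 6->3, 12->5, 11->4, 5->2, 13->6, 18->10, 4->1, 15->7
rank(y): 16->8, 4->3, 2->2, 1->1, 13->6, 17->9, 10->4, 19->10, 15->7, 12->5
Step 2: d_i = R_x(i) - R_y(i); compute d_i^2.
  (9-8)^2=1, (8-3)^2=25, (3-2)^2=1, (5-1)^2=16, (4-6)^2=4, (2-9)^2=49, (6-4)^2=4, (10-10)^2=0, (1-7)^2=36, (7-5)^2=4
sum(d^2) = 140.
Step 3: rho = 1 - 6*140 / (10*(10^2 - 1)) = 1 - 840/990 = 0.151515.
Step 4: Under H0, t = rho * sqrt((n-2)/(1-rho^2)) = 0.4336 ~ t(8).
Step 5: Two-sided p-value from the t-distribution with 8 df = 0.676065.
Step 6: alpha = 0.05. fail to reject H0.

rho = 0.1515, p = 0.676065, fail to reject H0 at alpha = 0.05.


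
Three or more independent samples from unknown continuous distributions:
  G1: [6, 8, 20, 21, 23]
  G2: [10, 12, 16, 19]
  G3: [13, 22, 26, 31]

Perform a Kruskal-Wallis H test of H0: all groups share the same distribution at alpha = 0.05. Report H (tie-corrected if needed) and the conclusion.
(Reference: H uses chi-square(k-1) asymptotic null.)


Step 1: Combine all N = 13 observations and assign midranks.
sorted (value, group, rank): (6,G1,1), (8,G1,2), (10,G2,3), (12,G2,4), (13,G3,5), (16,G2,6), (19,G2,7), (20,G1,8), (21,G1,9), (22,G3,10), (23,G1,11), (26,G3,12), (31,G3,13)
Step 2: Sum ranks within each group.
R_1 = 31 (n_1 = 5)
R_2 = 20 (n_2 = 4)
R_3 = 40 (n_3 = 4)
Step 3: H = 12/(N(N+1)) * sum(R_i^2/n_i) - 3(N+1)
     = 12/(13*14) * (31^2/5 + 20^2/4 + 40^2/4) - 3*14
     = 0.065934 * 692.2 - 42
     = 3.639560.
Step 4: No ties, so H is used without correction.
Step 5: Under H0, H ~ chi^2(2); p-value = 0.162061.
Step 6: alpha = 0.05. fail to reject H0.

H = 3.6396, df = 2, p = 0.162061, fail to reject H0.


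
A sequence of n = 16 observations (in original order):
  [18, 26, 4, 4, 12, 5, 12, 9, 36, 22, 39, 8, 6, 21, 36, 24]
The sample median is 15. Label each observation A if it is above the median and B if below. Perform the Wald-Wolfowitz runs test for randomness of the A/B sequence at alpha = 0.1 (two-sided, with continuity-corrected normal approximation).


Step 1: Compute median = 15; label A = above, B = below.
Labels in order: AABBBBBBAAABBAAA  (n_A = 8, n_B = 8)
Step 2: Count runs R = 5.
Step 3: Under H0 (random ordering), E[R] = 2*n_A*n_B/(n_A+n_B) + 1 = 2*8*8/16 + 1 = 9.0000.
        Var[R] = 2*n_A*n_B*(2*n_A*n_B - n_A - n_B) / ((n_A+n_B)^2 * (n_A+n_B-1)) = 14336/3840 = 3.7333.
        SD[R] = 1.9322.
Step 4: Continuity-corrected z = (R + 0.5 - E[R]) / SD[R] = (5 + 0.5 - 9.0000) / 1.9322 = -1.8114.
Step 5: Two-sided p-value via normal approximation = 2*(1 - Phi(|z|)) = 0.070076.
Step 6: alpha = 0.1. reject H0.

R = 5, z = -1.8114, p = 0.070076, reject H0.


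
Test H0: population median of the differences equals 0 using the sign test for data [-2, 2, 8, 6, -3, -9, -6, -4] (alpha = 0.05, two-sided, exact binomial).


Step 1: Discard zero differences. Original n = 8; n_eff = number of nonzero differences = 8.
Nonzero differences (with sign): -2, +2, +8, +6, -3, -9, -6, -4
Step 2: Count signs: positive = 3, negative = 5.
Step 3: Under H0: P(positive) = 0.5, so the number of positives S ~ Bin(8, 0.5).
Step 4: Two-sided exact p-value = sum of Bin(8,0.5) probabilities at or below the observed probability = 0.726562.
Step 5: alpha = 0.05. fail to reject H0.

n_eff = 8, pos = 3, neg = 5, p = 0.726562, fail to reject H0.


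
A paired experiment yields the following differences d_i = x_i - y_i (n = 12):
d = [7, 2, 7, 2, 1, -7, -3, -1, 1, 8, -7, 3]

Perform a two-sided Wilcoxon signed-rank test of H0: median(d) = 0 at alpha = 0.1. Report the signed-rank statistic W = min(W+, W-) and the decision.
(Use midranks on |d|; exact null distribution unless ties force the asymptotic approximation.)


Step 1: Drop any zero differences (none here) and take |d_i|.
|d| = [7, 2, 7, 2, 1, 7, 3, 1, 1, 8, 7, 3]
Step 2: Midrank |d_i| (ties get averaged ranks).
ranks: |7|->9.5, |2|->4.5, |7|->9.5, |2|->4.5, |1|->2, |7|->9.5, |3|->6.5, |1|->2, |1|->2, |8|->12, |7|->9.5, |3|->6.5
Step 3: Attach original signs; sum ranks with positive sign and with negative sign.
W+ = 9.5 + 4.5 + 9.5 + 4.5 + 2 + 2 + 12 + 6.5 = 50.5
W- = 9.5 + 6.5 + 2 + 9.5 = 27.5
(Check: W+ + W- = 78 should equal n(n+1)/2 = 78.)
Step 4: Test statistic W = min(W+, W-) = 27.5.
Step 5: Ties in |d|, so use the tie-corrected normal approximation.
        E[W] = n(n+1)/4 = 12*13/4 = 39.
        Tie groups: |d|=1 (t=3), |d|=2 (t=2), |d|=3 (t=2), |d|=7 (t=4); sum(t^3 - t) = 96.
        Var[W] = n(n+1)(2n+1)/24 - sum(t^3-t)/48 = 3900/24 - 96/48 = 160.5.
        z = (W - E[W]) / sqrt(Var[W]) = (27.5 - 39) / 12.6689 = -0.9077.
        Two-sided p = 2*Phi(z) = 0.364017.
Step 6: alpha = 0.1. fail to reject H0.

W+ = 50.5, W- = 27.5, W = min = 27.5, p = 0.364017, fail to reject H0.


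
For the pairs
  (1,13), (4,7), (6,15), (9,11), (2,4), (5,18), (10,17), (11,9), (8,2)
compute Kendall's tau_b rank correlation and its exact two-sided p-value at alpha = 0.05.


Step 1: Enumerate the 36 unordered pairs (i,j) with i<j and classify each by sign(x_j-x_i) * sign(y_j-y_i).
  (1,2):dx=+3,dy=-6->D; (1,3):dx=+5,dy=+2->C; (1,4):dx=+8,dy=-2->D; (1,5):dx=+1,dy=-9->D
  (1,6):dx=+4,dy=+5->C; (1,7):dx=+9,dy=+4->C; (1,8):dx=+10,dy=-4->D; (1,9):dx=+7,dy=-11->D
  (2,3):dx=+2,dy=+8->C; (2,4):dx=+5,dy=+4->C; (2,5):dx=-2,dy=-3->C; (2,6):dx=+1,dy=+11->C
  (2,7):dx=+6,dy=+10->C; (2,8):dx=+7,dy=+2->C; (2,9):dx=+4,dy=-5->D; (3,4):dx=+3,dy=-4->D
  (3,5):dx=-4,dy=-11->C; (3,6):dx=-1,dy=+3->D; (3,7):dx=+4,dy=+2->C; (3,8):dx=+5,dy=-6->D
  (3,9):dx=+2,dy=-13->D; (4,5):dx=-7,dy=-7->C; (4,6):dx=-4,dy=+7->D; (4,7):dx=+1,dy=+6->C
  (4,8):dx=+2,dy=-2->D; (4,9):dx=-1,dy=-9->C; (5,6):dx=+3,dy=+14->C; (5,7):dx=+8,dy=+13->C
  (5,8):dx=+9,dy=+5->C; (5,9):dx=+6,dy=-2->D; (6,7):dx=+5,dy=-1->D; (6,8):dx=+6,dy=-9->D
  (6,9):dx=+3,dy=-16->D; (7,8):dx=+1,dy=-8->D; (7,9):dx=-2,dy=-15->C; (8,9):dx=-3,dy=-7->C
Step 2: C = 19, D = 17, total pairs = 36.
Step 3: tau = (C - D)/(n(n-1)/2) = (19 - 17)/36 = 0.055556.
Step 4: Exact two-sided p-value (enumerate n! = 362880 permutations of y under H0): p = 0.919455.
Step 5: alpha = 0.05. fail to reject H0.

tau_b = 0.0556 (C=19, D=17), p = 0.919455, fail to reject H0.


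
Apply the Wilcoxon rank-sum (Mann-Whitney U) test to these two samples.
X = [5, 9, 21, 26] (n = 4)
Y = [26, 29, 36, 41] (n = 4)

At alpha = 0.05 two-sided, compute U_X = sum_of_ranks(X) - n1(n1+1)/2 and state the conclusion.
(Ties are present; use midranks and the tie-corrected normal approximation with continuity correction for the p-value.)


Step 1: Combine and sort all 8 observations; assign midranks.
sorted (value, group): (5,X), (9,X), (21,X), (26,X), (26,Y), (29,Y), (36,Y), (41,Y)
ranks: 5->1, 9->2, 21->3, 26->4.5, 26->4.5, 29->6, 36->7, 41->8
Step 2: Rank sum for X: R1 = 1 + 2 + 3 + 4.5 = 10.5.
Step 3: U_X = R1 - n1(n1+1)/2 = 10.5 - 4*5/2 = 10.5 - 10 = 0.5.
       U_Y = n1*n2 - U_X = 16 - 0.5 = 15.5.
Step 4: Ties are present, so use the tie-corrected normal approximation (with continuity correction) for the p-value.
Step 5: p-value = 0.042066; compare to alpha = 0.05. reject H0.

U_X = 0.5, p = 0.042066, reject H0 at alpha = 0.05.


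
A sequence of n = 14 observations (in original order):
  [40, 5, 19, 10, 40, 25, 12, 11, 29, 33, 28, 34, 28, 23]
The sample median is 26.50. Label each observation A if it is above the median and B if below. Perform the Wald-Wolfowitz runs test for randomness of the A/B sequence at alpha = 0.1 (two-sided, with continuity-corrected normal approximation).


Step 1: Compute median = 26.50; label A = above, B = below.
Labels in order: ABBBABBBAAAAAB  (n_A = 7, n_B = 7)
Step 2: Count runs R = 6.
Step 3: Under H0 (random ordering), E[R] = 2*n_A*n_B/(n_A+n_B) + 1 = 2*7*7/14 + 1 = 8.0000.
        Var[R] = 2*n_A*n_B*(2*n_A*n_B - n_A - n_B) / ((n_A+n_B)^2 * (n_A+n_B-1)) = 8232/2548 = 3.2308.
        SD[R] = 1.7974.
Step 4: Continuity-corrected z = (R + 0.5 - E[R]) / SD[R] = (6 + 0.5 - 8.0000) / 1.7974 = -0.8345.
Step 5: Two-sided p-value via normal approximation = 2*(1 - Phi(|z|)) = 0.403986.
Step 6: alpha = 0.1. fail to reject H0.

R = 6, z = -0.8345, p = 0.403986, fail to reject H0.


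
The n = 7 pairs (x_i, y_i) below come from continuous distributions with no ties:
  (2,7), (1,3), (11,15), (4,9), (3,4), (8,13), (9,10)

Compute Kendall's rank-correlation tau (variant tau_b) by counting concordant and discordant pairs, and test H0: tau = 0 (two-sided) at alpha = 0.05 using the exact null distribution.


Step 1: Enumerate the 21 unordered pairs (i,j) with i<j and classify each by sign(x_j-x_i) * sign(y_j-y_i).
  (1,2):dx=-1,dy=-4->C; (1,3):dx=+9,dy=+8->C; (1,4):dx=+2,dy=+2->C; (1,5):dx=+1,dy=-3->D
  (1,6):dx=+6,dy=+6->C; (1,7):dx=+7,dy=+3->C; (2,3):dx=+10,dy=+12->C; (2,4):dx=+3,dy=+6->C
  (2,5):dx=+2,dy=+1->C; (2,6):dx=+7,dy=+10->C; (2,7):dx=+8,dy=+7->C; (3,4):dx=-7,dy=-6->C
  (3,5):dx=-8,dy=-11->C; (3,6):dx=-3,dy=-2->C; (3,7):dx=-2,dy=-5->C; (4,5):dx=-1,dy=-5->C
  (4,6):dx=+4,dy=+4->C; (4,7):dx=+5,dy=+1->C; (5,6):dx=+5,dy=+9->C; (5,7):dx=+6,dy=+6->C
  (6,7):dx=+1,dy=-3->D
Step 2: C = 19, D = 2, total pairs = 21.
Step 3: tau = (C - D)/(n(n-1)/2) = (19 - 2)/21 = 0.809524.
Step 4: Exact two-sided p-value (enumerate n! = 5040 permutations of y under H0): p = 0.010714.
Step 5: alpha = 0.05. reject H0.

tau_b = 0.8095 (C=19, D=2), p = 0.010714, reject H0.


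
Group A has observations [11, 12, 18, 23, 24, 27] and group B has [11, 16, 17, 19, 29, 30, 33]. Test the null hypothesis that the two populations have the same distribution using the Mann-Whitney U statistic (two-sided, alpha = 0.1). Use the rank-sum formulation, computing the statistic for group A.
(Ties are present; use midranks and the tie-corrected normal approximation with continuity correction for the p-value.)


Step 1: Combine and sort all 13 observations; assign midranks.
sorted (value, group): (11,X), (11,Y), (12,X), (16,Y), (17,Y), (18,X), (19,Y), (23,X), (24,X), (27,X), (29,Y), (30,Y), (33,Y)
ranks: 11->1.5, 11->1.5, 12->3, 16->4, 17->5, 18->6, 19->7, 23->8, 24->9, 27->10, 29->11, 30->12, 33->13
Step 2: Rank sum for X: R1 = 1.5 + 3 + 6 + 8 + 9 + 10 = 37.5.
Step 3: U_X = R1 - n1(n1+1)/2 = 37.5 - 6*7/2 = 37.5 - 21 = 16.5.
       U_Y = n1*n2 - U_X = 42 - 16.5 = 25.5.
Step 4: Ties are present, so use the tie-corrected normal approximation (with continuity correction) for the p-value.
Step 5: p-value = 0.567176; compare to alpha = 0.1. fail to reject H0.

U_X = 16.5, p = 0.567176, fail to reject H0 at alpha = 0.1.


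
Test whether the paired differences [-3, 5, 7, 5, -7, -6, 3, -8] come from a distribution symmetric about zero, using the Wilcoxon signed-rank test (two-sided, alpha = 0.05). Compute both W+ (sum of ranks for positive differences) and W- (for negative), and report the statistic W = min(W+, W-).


Step 1: Drop any zero differences (none here) and take |d_i|.
|d| = [3, 5, 7, 5, 7, 6, 3, 8]
Step 2: Midrank |d_i| (ties get averaged ranks).
ranks: |3|->1.5, |5|->3.5, |7|->6.5, |5|->3.5, |7|->6.5, |6|->5, |3|->1.5, |8|->8
Step 3: Attach original signs; sum ranks with positive sign and with negative sign.
W+ = 3.5 + 6.5 + 3.5 + 1.5 = 15
W- = 1.5 + 6.5 + 5 + 8 = 21
(Check: W+ + W- = 36 should equal n(n+1)/2 = 36.)
Step 4: Test statistic W = min(W+, W-) = 15.
Step 5: Ties in |d|, so use the tie-corrected normal approximation.
        E[W] = n(n+1)/4 = 8*9/4 = 18.
        Tie groups: |d|=3 (t=2), |d|=5 (t=2), |d|=7 (t=2); sum(t^3 - t) = 18.
        Var[W] = n(n+1)(2n+1)/24 - sum(t^3-t)/48 = 1224/24 - 18/48 = 50.625.
        z = (W - E[W]) / sqrt(Var[W]) = (15 - 18) / 7.1151 = -0.4216.
        Two-sided p = 2*Phi(z) = 0.673290.
Step 6: alpha = 0.05. fail to reject H0.

W+ = 15, W- = 21, W = min = 15, p = 0.673290, fail to reject H0.


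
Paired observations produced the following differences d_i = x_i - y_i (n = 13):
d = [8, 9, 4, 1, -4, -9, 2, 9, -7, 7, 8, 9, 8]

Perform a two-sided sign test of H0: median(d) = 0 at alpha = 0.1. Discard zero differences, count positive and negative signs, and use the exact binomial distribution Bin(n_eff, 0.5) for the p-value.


Step 1: Discard zero differences. Original n = 13; n_eff = number of nonzero differences = 13.
Nonzero differences (with sign): +8, +9, +4, +1, -4, -9, +2, +9, -7, +7, +8, +9, +8
Step 2: Count signs: positive = 10, negative = 3.
Step 3: Under H0: P(positive) = 0.5, so the number of positives S ~ Bin(13, 0.5).
Step 4: Two-sided exact p-value = sum of Bin(13,0.5) probabilities at or below the observed probability = 0.092285.
Step 5: alpha = 0.1. reject H0.

n_eff = 13, pos = 10, neg = 3, p = 0.092285, reject H0.


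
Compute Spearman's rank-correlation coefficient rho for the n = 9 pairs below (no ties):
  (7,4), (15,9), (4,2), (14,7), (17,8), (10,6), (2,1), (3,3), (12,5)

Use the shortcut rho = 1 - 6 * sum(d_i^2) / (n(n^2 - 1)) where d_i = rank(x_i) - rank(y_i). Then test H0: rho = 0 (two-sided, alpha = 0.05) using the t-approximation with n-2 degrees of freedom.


Step 1: Rank x and y separately (midranks; no ties here).
rank(x): 7->4, 15->8, 4->3, 14->7, 17->9, 10->5, 2->1, 3->2, 12->6
rank(y): 4->4, 9->9, 2->2, 7->7, 8->8, 6->6, 1->1, 3->3, 5->5
Step 2: d_i = R_x(i) - R_y(i); compute d_i^2.
  (4-4)^2=0, (8-9)^2=1, (3-2)^2=1, (7-7)^2=0, (9-8)^2=1, (5-6)^2=1, (1-1)^2=0, (2-3)^2=1, (6-5)^2=1
sum(d^2) = 6.
Step 3: rho = 1 - 6*6 / (9*(9^2 - 1)) = 1 - 36/720 = 0.950000.
Step 4: Under H0, t = rho * sqrt((n-2)/(1-rho^2)) = 8.0495 ~ t(7).
Step 5: Two-sided p-value from the t-distribution with 7 df = 0.000088.
Step 6: alpha = 0.05. reject H0.

rho = 0.9500, p = 0.000088, reject H0 at alpha = 0.05.


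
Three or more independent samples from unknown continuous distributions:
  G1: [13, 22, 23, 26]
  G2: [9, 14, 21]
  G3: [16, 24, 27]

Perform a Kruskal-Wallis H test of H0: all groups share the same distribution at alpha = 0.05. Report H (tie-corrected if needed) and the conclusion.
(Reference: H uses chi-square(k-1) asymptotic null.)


Step 1: Combine all N = 10 observations and assign midranks.
sorted (value, group, rank): (9,G2,1), (13,G1,2), (14,G2,3), (16,G3,4), (21,G2,5), (22,G1,6), (23,G1,7), (24,G3,8), (26,G1,9), (27,G3,10)
Step 2: Sum ranks within each group.
R_1 = 24 (n_1 = 4)
R_2 = 9 (n_2 = 3)
R_3 = 22 (n_3 = 3)
Step 3: H = 12/(N(N+1)) * sum(R_i^2/n_i) - 3(N+1)
     = 12/(10*11) * (24^2/4 + 9^2/3 + 22^2/3) - 3*11
     = 0.109091 * 332.333 - 33
     = 3.254545.
Step 4: No ties, so H is used without correction.
Step 5: Under H0, H ~ chi^2(2); p-value = 0.196465.
Step 6: alpha = 0.05. fail to reject H0.

H = 3.2545, df = 2, p = 0.196465, fail to reject H0.


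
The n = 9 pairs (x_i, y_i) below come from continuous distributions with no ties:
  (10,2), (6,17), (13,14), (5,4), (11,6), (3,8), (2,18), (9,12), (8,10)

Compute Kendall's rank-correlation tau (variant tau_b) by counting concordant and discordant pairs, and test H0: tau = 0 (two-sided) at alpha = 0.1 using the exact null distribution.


Step 1: Enumerate the 36 unordered pairs (i,j) with i<j and classify each by sign(x_j-x_i) * sign(y_j-y_i).
  (1,2):dx=-4,dy=+15->D; (1,3):dx=+3,dy=+12->C; (1,4):dx=-5,dy=+2->D; (1,5):dx=+1,dy=+4->C
  (1,6):dx=-7,dy=+6->D; (1,7):dx=-8,dy=+16->D; (1,8):dx=-1,dy=+10->D; (1,9):dx=-2,dy=+8->D
  (2,3):dx=+7,dy=-3->D; (2,4):dx=-1,dy=-13->C; (2,5):dx=+5,dy=-11->D; (2,6):dx=-3,dy=-9->C
  (2,7):dx=-4,dy=+1->D; (2,8):dx=+3,dy=-5->D; (2,9):dx=+2,dy=-7->D; (3,4):dx=-8,dy=-10->C
  (3,5):dx=-2,dy=-8->C; (3,6):dx=-10,dy=-6->C; (3,7):dx=-11,dy=+4->D; (3,8):dx=-4,dy=-2->C
  (3,9):dx=-5,dy=-4->C; (4,5):dx=+6,dy=+2->C; (4,6):dx=-2,dy=+4->D; (4,7):dx=-3,dy=+14->D
  (4,8):dx=+4,dy=+8->C; (4,9):dx=+3,dy=+6->C; (5,6):dx=-8,dy=+2->D; (5,7):dx=-9,dy=+12->D
  (5,8):dx=-2,dy=+6->D; (5,9):dx=-3,dy=+4->D; (6,7):dx=-1,dy=+10->D; (6,8):dx=+6,dy=+4->C
  (6,9):dx=+5,dy=+2->C; (7,8):dx=+7,dy=-6->D; (7,9):dx=+6,dy=-8->D; (8,9):dx=-1,dy=-2->C
Step 2: C = 15, D = 21, total pairs = 36.
Step 3: tau = (C - D)/(n(n-1)/2) = (15 - 21)/36 = -0.166667.
Step 4: Exact two-sided p-value (enumerate n! = 362880 permutations of y under H0): p = 0.612202.
Step 5: alpha = 0.1. fail to reject H0.

tau_b = -0.1667 (C=15, D=21), p = 0.612202, fail to reject H0.


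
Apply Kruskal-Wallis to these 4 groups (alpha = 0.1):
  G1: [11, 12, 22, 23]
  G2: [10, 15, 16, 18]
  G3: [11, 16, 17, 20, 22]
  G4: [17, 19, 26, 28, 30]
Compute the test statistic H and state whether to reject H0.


Step 1: Combine all N = 18 observations and assign midranks.
sorted (value, group, rank): (10,G2,1), (11,G1,2.5), (11,G3,2.5), (12,G1,4), (15,G2,5), (16,G2,6.5), (16,G3,6.5), (17,G3,8.5), (17,G4,8.5), (18,G2,10), (19,G4,11), (20,G3,12), (22,G1,13.5), (22,G3,13.5), (23,G1,15), (26,G4,16), (28,G4,17), (30,G4,18)
Step 2: Sum ranks within each group.
R_1 = 35 (n_1 = 4)
R_2 = 22.5 (n_2 = 4)
R_3 = 43 (n_3 = 5)
R_4 = 70.5 (n_4 = 5)
Step 3: H = 12/(N(N+1)) * sum(R_i^2/n_i) - 3(N+1)
     = 12/(18*19) * (35^2/4 + 22.5^2/4 + 43^2/5 + 70.5^2/5) - 3*19
     = 0.035088 * 1796.66 - 57
     = 6.040789.
Step 4: Ties present; correction factor C = 1 - 24/(18^3 - 18) = 0.995872. Corrected H = 6.040789 / 0.995872 = 6.065829.
Step 5: Under H0, H ~ chi^2(3); p-value = 0.108451.
Step 6: alpha = 0.1. fail to reject H0.

H = 6.0658, df = 3, p = 0.108451, fail to reject H0.


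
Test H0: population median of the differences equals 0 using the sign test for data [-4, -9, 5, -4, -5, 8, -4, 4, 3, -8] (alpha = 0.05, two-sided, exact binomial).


Step 1: Discard zero differences. Original n = 10; n_eff = number of nonzero differences = 10.
Nonzero differences (with sign): -4, -9, +5, -4, -5, +8, -4, +4, +3, -8
Step 2: Count signs: positive = 4, negative = 6.
Step 3: Under H0: P(positive) = 0.5, so the number of positives S ~ Bin(10, 0.5).
Step 4: Two-sided exact p-value = sum of Bin(10,0.5) probabilities at or below the observed probability = 0.753906.
Step 5: alpha = 0.05. fail to reject H0.

n_eff = 10, pos = 4, neg = 6, p = 0.753906, fail to reject H0.


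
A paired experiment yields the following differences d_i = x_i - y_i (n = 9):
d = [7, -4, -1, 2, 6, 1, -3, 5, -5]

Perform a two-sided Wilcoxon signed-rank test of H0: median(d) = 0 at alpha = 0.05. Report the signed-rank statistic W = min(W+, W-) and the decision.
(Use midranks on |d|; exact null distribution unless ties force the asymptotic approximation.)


Step 1: Drop any zero differences (none here) and take |d_i|.
|d| = [7, 4, 1, 2, 6, 1, 3, 5, 5]
Step 2: Midrank |d_i| (ties get averaged ranks).
ranks: |7|->9, |4|->5, |1|->1.5, |2|->3, |6|->8, |1|->1.5, |3|->4, |5|->6.5, |5|->6.5
Step 3: Attach original signs; sum ranks with positive sign and with negative sign.
W+ = 9 + 3 + 8 + 1.5 + 6.5 = 28
W- = 5 + 1.5 + 4 + 6.5 = 17
(Check: W+ + W- = 45 should equal n(n+1)/2 = 45.)
Step 4: Test statistic W = min(W+, W-) = 17.
Step 5: Ties in |d|, so use the tie-corrected normal approximation.
        E[W] = n(n+1)/4 = 9*10/4 = 22.5.
        Tie groups: |d|=1 (t=2), |d|=5 (t=2); sum(t^3 - t) = 12.
        Var[W] = n(n+1)(2n+1)/24 - sum(t^3-t)/48 = 1710/24 - 12/48 = 71.
        z = (W - E[W]) / sqrt(Var[W]) = (17 - 22.5) / 8.4261 = -0.6527.
        Two-sided p = 2*Phi(z) = 0.513930.
Step 6: alpha = 0.05. fail to reject H0.

W+ = 28, W- = 17, W = min = 17, p = 0.513930, fail to reject H0.


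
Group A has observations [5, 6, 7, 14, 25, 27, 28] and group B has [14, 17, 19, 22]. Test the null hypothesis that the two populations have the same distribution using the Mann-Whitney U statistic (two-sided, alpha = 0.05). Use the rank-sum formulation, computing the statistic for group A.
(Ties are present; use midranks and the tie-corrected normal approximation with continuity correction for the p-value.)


Step 1: Combine and sort all 11 observations; assign midranks.
sorted (value, group): (5,X), (6,X), (7,X), (14,X), (14,Y), (17,Y), (19,Y), (22,Y), (25,X), (27,X), (28,X)
ranks: 5->1, 6->2, 7->3, 14->4.5, 14->4.5, 17->6, 19->7, 22->8, 25->9, 27->10, 28->11
Step 2: Rank sum for X: R1 = 1 + 2 + 3 + 4.5 + 9 + 10 + 11 = 40.5.
Step 3: U_X = R1 - n1(n1+1)/2 = 40.5 - 7*8/2 = 40.5 - 28 = 12.5.
       U_Y = n1*n2 - U_X = 28 - 12.5 = 15.5.
Step 4: Ties are present, so use the tie-corrected normal approximation (with continuity correction) for the p-value.
Step 5: p-value = 0.849769; compare to alpha = 0.05. fail to reject H0.

U_X = 12.5, p = 0.849769, fail to reject H0 at alpha = 0.05.


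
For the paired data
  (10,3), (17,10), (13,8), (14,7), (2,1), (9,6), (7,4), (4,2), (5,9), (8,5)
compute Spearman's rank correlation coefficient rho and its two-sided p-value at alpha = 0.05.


Step 1: Rank x and y separately (midranks; no ties here).
rank(x): 10->7, 17->10, 13->8, 14->9, 2->1, 9->6, 7->4, 4->2, 5->3, 8->5
rank(y): 3->3, 10->10, 8->8, 7->7, 1->1, 6->6, 4->4, 2->2, 9->9, 5->5
Step 2: d_i = R_x(i) - R_y(i); compute d_i^2.
  (7-3)^2=16, (10-10)^2=0, (8-8)^2=0, (9-7)^2=4, (1-1)^2=0, (6-6)^2=0, (4-4)^2=0, (2-2)^2=0, (3-9)^2=36, (5-5)^2=0
sum(d^2) = 56.
Step 3: rho = 1 - 6*56 / (10*(10^2 - 1)) = 1 - 336/990 = 0.660606.
Step 4: Under H0, t = rho * sqrt((n-2)/(1-rho^2)) = 2.4889 ~ t(8).
Step 5: Two-sided p-value from the t-distribution with 8 df = 0.037588.
Step 6: alpha = 0.05. reject H0.

rho = 0.6606, p = 0.037588, reject H0 at alpha = 0.05.


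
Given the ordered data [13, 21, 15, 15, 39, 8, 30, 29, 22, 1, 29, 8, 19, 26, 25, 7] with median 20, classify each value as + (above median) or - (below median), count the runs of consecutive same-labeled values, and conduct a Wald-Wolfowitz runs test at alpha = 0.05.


Step 1: Compute median = 20; label A = above, B = below.
Labels in order: BABBABAAABABBAAB  (n_A = 8, n_B = 8)
Step 2: Count runs R = 11.
Step 3: Under H0 (random ordering), E[R] = 2*n_A*n_B/(n_A+n_B) + 1 = 2*8*8/16 + 1 = 9.0000.
        Var[R] = 2*n_A*n_B*(2*n_A*n_B - n_A - n_B) / ((n_A+n_B)^2 * (n_A+n_B-1)) = 14336/3840 = 3.7333.
        SD[R] = 1.9322.
Step 4: Continuity-corrected z = (R - 0.5 - E[R]) / SD[R] = (11 - 0.5 - 9.0000) / 1.9322 = 0.7763.
Step 5: Two-sided p-value via normal approximation = 2*(1 - Phi(|z|)) = 0.437558.
Step 6: alpha = 0.05. fail to reject H0.

R = 11, z = 0.7763, p = 0.437558, fail to reject H0.


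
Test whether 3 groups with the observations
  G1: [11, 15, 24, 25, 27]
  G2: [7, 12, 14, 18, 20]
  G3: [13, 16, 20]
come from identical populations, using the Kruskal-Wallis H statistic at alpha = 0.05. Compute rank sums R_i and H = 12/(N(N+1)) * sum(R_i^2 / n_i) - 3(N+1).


Step 1: Combine all N = 13 observations and assign midranks.
sorted (value, group, rank): (7,G2,1), (11,G1,2), (12,G2,3), (13,G3,4), (14,G2,5), (15,G1,6), (16,G3,7), (18,G2,8), (20,G2,9.5), (20,G3,9.5), (24,G1,11), (25,G1,12), (27,G1,13)
Step 2: Sum ranks within each group.
R_1 = 44 (n_1 = 5)
R_2 = 26.5 (n_2 = 5)
R_3 = 20.5 (n_3 = 3)
Step 3: H = 12/(N(N+1)) * sum(R_i^2/n_i) - 3(N+1)
     = 12/(13*14) * (44^2/5 + 26.5^2/5 + 20.5^2/3) - 3*14
     = 0.065934 * 667.733 - 42
     = 2.026374.
Step 4: Ties present; correction factor C = 1 - 6/(13^3 - 13) = 0.997253. Corrected H = 2.026374 / 0.997253 = 2.031956.
Step 5: Under H0, H ~ chi^2(2); p-value = 0.362048.
Step 6: alpha = 0.05. fail to reject H0.

H = 2.0320, df = 2, p = 0.362048, fail to reject H0.


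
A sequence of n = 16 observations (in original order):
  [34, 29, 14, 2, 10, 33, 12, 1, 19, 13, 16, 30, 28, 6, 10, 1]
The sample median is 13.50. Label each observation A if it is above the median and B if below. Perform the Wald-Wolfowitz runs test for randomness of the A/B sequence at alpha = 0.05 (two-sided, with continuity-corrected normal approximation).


Step 1: Compute median = 13.50; label A = above, B = below.
Labels in order: AAABBABBABAAABBB  (n_A = 8, n_B = 8)
Step 2: Count runs R = 8.
Step 3: Under H0 (random ordering), E[R] = 2*n_A*n_B/(n_A+n_B) + 1 = 2*8*8/16 + 1 = 9.0000.
        Var[R] = 2*n_A*n_B*(2*n_A*n_B - n_A - n_B) / ((n_A+n_B)^2 * (n_A+n_B-1)) = 14336/3840 = 3.7333.
        SD[R] = 1.9322.
Step 4: Continuity-corrected z = (R + 0.5 - E[R]) / SD[R] = (8 + 0.5 - 9.0000) / 1.9322 = -0.2588.
Step 5: Two-sided p-value via normal approximation = 2*(1 - Phi(|z|)) = 0.795809.
Step 6: alpha = 0.05. fail to reject H0.

R = 8, z = -0.2588, p = 0.795809, fail to reject H0.


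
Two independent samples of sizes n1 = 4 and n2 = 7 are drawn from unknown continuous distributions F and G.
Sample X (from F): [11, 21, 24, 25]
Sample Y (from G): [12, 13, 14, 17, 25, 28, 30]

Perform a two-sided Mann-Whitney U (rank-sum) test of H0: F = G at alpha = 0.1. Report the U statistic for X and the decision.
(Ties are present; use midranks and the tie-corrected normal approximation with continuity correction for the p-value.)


Step 1: Combine and sort all 11 observations; assign midranks.
sorted (value, group): (11,X), (12,Y), (13,Y), (14,Y), (17,Y), (21,X), (24,X), (25,X), (25,Y), (28,Y), (30,Y)
ranks: 11->1, 12->2, 13->3, 14->4, 17->5, 21->6, 24->7, 25->8.5, 25->8.5, 28->10, 30->11
Step 2: Rank sum for X: R1 = 1 + 6 + 7 + 8.5 = 22.5.
Step 3: U_X = R1 - n1(n1+1)/2 = 22.5 - 4*5/2 = 22.5 - 10 = 12.5.
       U_Y = n1*n2 - U_X = 28 - 12.5 = 15.5.
Step 4: Ties are present, so use the tie-corrected normal approximation (with continuity correction) for the p-value.
Step 5: p-value = 0.849769; compare to alpha = 0.1. fail to reject H0.

U_X = 12.5, p = 0.849769, fail to reject H0 at alpha = 0.1.


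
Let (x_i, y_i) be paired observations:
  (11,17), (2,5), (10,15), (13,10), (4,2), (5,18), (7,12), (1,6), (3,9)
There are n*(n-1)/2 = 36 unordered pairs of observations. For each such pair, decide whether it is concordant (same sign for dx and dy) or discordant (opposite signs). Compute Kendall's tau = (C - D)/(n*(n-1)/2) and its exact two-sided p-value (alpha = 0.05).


Step 1: Enumerate the 36 unordered pairs (i,j) with i<j and classify each by sign(x_j-x_i) * sign(y_j-y_i).
  (1,2):dx=-9,dy=-12->C; (1,3):dx=-1,dy=-2->C; (1,4):dx=+2,dy=-7->D; (1,5):dx=-7,dy=-15->C
  (1,6):dx=-6,dy=+1->D; (1,7):dx=-4,dy=-5->C; (1,8):dx=-10,dy=-11->C; (1,9):dx=-8,dy=-8->C
  (2,3):dx=+8,dy=+10->C; (2,4):dx=+11,dy=+5->C; (2,5):dx=+2,dy=-3->D; (2,6):dx=+3,dy=+13->C
  (2,7):dx=+5,dy=+7->C; (2,8):dx=-1,dy=+1->D; (2,9):dx=+1,dy=+4->C; (3,4):dx=+3,dy=-5->D
  (3,5):dx=-6,dy=-13->C; (3,6):dx=-5,dy=+3->D; (3,7):dx=-3,dy=-3->C; (3,8):dx=-9,dy=-9->C
  (3,9):dx=-7,dy=-6->C; (4,5):dx=-9,dy=-8->C; (4,6):dx=-8,dy=+8->D; (4,7):dx=-6,dy=+2->D
  (4,8):dx=-12,dy=-4->C; (4,9):dx=-10,dy=-1->C; (5,6):dx=+1,dy=+16->C; (5,7):dx=+3,dy=+10->C
  (5,8):dx=-3,dy=+4->D; (5,9):dx=-1,dy=+7->D; (6,7):dx=+2,dy=-6->D; (6,8):dx=-4,dy=-12->C
  (6,9):dx=-2,dy=-9->C; (7,8):dx=-6,dy=-6->C; (7,9):dx=-4,dy=-3->C; (8,9):dx=+2,dy=+3->C
Step 2: C = 25, D = 11, total pairs = 36.
Step 3: tau = (C - D)/(n(n-1)/2) = (25 - 11)/36 = 0.388889.
Step 4: Exact two-sided p-value (enumerate n! = 362880 permutations of y under H0): p = 0.180181.
Step 5: alpha = 0.05. fail to reject H0.

tau_b = 0.3889 (C=25, D=11), p = 0.180181, fail to reject H0.


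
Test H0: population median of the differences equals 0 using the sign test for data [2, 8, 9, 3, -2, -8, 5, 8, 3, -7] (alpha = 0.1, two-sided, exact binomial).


Step 1: Discard zero differences. Original n = 10; n_eff = number of nonzero differences = 10.
Nonzero differences (with sign): +2, +8, +9, +3, -2, -8, +5, +8, +3, -7
Step 2: Count signs: positive = 7, negative = 3.
Step 3: Under H0: P(positive) = 0.5, so the number of positives S ~ Bin(10, 0.5).
Step 4: Two-sided exact p-value = sum of Bin(10,0.5) probabilities at or below the observed probability = 0.343750.
Step 5: alpha = 0.1. fail to reject H0.

n_eff = 10, pos = 7, neg = 3, p = 0.343750, fail to reject H0.


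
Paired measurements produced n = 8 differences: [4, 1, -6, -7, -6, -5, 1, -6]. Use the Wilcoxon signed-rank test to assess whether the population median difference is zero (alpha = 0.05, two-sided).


Step 1: Drop any zero differences (none here) and take |d_i|.
|d| = [4, 1, 6, 7, 6, 5, 1, 6]
Step 2: Midrank |d_i| (ties get averaged ranks).
ranks: |4|->3, |1|->1.5, |6|->6, |7|->8, |6|->6, |5|->4, |1|->1.5, |6|->6
Step 3: Attach original signs; sum ranks with positive sign and with negative sign.
W+ = 3 + 1.5 + 1.5 = 6
W- = 6 + 8 + 6 + 4 + 6 = 30
(Check: W+ + W- = 36 should equal n(n+1)/2 = 36.)
Step 4: Test statistic W = min(W+, W-) = 6.
Step 5: Ties in |d|, so use the tie-corrected normal approximation.
        E[W] = n(n+1)/4 = 8*9/4 = 18.
        Tie groups: |d|=1 (t=2), |d|=6 (t=3); sum(t^3 - t) = 30.
        Var[W] = n(n+1)(2n+1)/24 - sum(t^3-t)/48 = 1224/24 - 30/48 = 50.375.
        z = (W - E[W]) / sqrt(Var[W]) = (6 - 18) / 7.0975 = -1.6907.
        Two-sided p = 2*Phi(z) = 0.090889.
Step 6: alpha = 0.05. fail to reject H0.

W+ = 6, W- = 30, W = min = 6, p = 0.090889, fail to reject H0.


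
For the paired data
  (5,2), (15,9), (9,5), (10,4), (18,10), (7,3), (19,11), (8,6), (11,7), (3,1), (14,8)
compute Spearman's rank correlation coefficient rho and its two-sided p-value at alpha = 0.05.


Step 1: Rank x and y separately (midranks; no ties here).
rank(x): 5->2, 15->9, 9->5, 10->6, 18->10, 7->3, 19->11, 8->4, 11->7, 3->1, 14->8
rank(y): 2->2, 9->9, 5->5, 4->4, 10->10, 3->3, 11->11, 6->6, 7->7, 1->1, 8->8
Step 2: d_i = R_x(i) - R_y(i); compute d_i^2.
  (2-2)^2=0, (9-9)^2=0, (5-5)^2=0, (6-4)^2=4, (10-10)^2=0, (3-3)^2=0, (11-11)^2=0, (4-6)^2=4, (7-7)^2=0, (1-1)^2=0, (8-8)^2=0
sum(d^2) = 8.
Step 3: rho = 1 - 6*8 / (11*(11^2 - 1)) = 1 - 48/1320 = 0.963636.
Step 4: Under H0, t = rho * sqrt((n-2)/(1-rho^2)) = 10.8186 ~ t(9).
Step 5: Two-sided p-value from the t-distribution with 9 df = 0.000002.
Step 6: alpha = 0.05. reject H0.

rho = 0.9636, p = 0.000002, reject H0 at alpha = 0.05.


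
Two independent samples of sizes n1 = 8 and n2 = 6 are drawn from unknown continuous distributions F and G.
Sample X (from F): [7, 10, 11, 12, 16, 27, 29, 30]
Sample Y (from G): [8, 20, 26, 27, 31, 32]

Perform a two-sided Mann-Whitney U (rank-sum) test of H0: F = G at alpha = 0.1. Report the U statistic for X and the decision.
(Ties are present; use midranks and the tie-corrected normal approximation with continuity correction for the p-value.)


Step 1: Combine and sort all 14 observations; assign midranks.
sorted (value, group): (7,X), (8,Y), (10,X), (11,X), (12,X), (16,X), (20,Y), (26,Y), (27,X), (27,Y), (29,X), (30,X), (31,Y), (32,Y)
ranks: 7->1, 8->2, 10->3, 11->4, 12->5, 16->6, 20->7, 26->8, 27->9.5, 27->9.5, 29->11, 30->12, 31->13, 32->14
Step 2: Rank sum for X: R1 = 1 + 3 + 4 + 5 + 6 + 9.5 + 11 + 12 = 51.5.
Step 3: U_X = R1 - n1(n1+1)/2 = 51.5 - 8*9/2 = 51.5 - 36 = 15.5.
       U_Y = n1*n2 - U_X = 48 - 15.5 = 32.5.
Step 4: Ties are present, so use the tie-corrected normal approximation (with continuity correction) for the p-value.
Step 5: p-value = 0.301168; compare to alpha = 0.1. fail to reject H0.

U_X = 15.5, p = 0.301168, fail to reject H0 at alpha = 0.1.


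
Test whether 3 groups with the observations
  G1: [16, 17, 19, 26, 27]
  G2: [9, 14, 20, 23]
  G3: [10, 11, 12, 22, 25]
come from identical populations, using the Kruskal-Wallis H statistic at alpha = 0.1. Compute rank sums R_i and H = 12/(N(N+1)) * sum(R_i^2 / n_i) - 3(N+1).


Step 1: Combine all N = 14 observations and assign midranks.
sorted (value, group, rank): (9,G2,1), (10,G3,2), (11,G3,3), (12,G3,4), (14,G2,5), (16,G1,6), (17,G1,7), (19,G1,8), (20,G2,9), (22,G3,10), (23,G2,11), (25,G3,12), (26,G1,13), (27,G1,14)
Step 2: Sum ranks within each group.
R_1 = 48 (n_1 = 5)
R_2 = 26 (n_2 = 4)
R_3 = 31 (n_3 = 5)
Step 3: H = 12/(N(N+1)) * sum(R_i^2/n_i) - 3(N+1)
     = 12/(14*15) * (48^2/5 + 26^2/4 + 31^2/5) - 3*15
     = 0.057143 * 822 - 45
     = 1.971429.
Step 4: No ties, so H is used without correction.
Step 5: Under H0, H ~ chi^2(2); p-value = 0.373173.
Step 6: alpha = 0.1. fail to reject H0.

H = 1.9714, df = 2, p = 0.373173, fail to reject H0.


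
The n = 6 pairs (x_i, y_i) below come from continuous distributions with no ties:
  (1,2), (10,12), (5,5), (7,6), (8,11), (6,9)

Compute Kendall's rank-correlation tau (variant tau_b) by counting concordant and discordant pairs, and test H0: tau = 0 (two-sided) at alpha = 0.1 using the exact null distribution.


Step 1: Enumerate the 15 unordered pairs (i,j) with i<j and classify each by sign(x_j-x_i) * sign(y_j-y_i).
  (1,2):dx=+9,dy=+10->C; (1,3):dx=+4,dy=+3->C; (1,4):dx=+6,dy=+4->C; (1,5):dx=+7,dy=+9->C
  (1,6):dx=+5,dy=+7->C; (2,3):dx=-5,dy=-7->C; (2,4):dx=-3,dy=-6->C; (2,5):dx=-2,dy=-1->C
  (2,6):dx=-4,dy=-3->C; (3,4):dx=+2,dy=+1->C; (3,5):dx=+3,dy=+6->C; (3,6):dx=+1,dy=+4->C
  (4,5):dx=+1,dy=+5->C; (4,6):dx=-1,dy=+3->D; (5,6):dx=-2,dy=-2->C
Step 2: C = 14, D = 1, total pairs = 15.
Step 3: tau = (C - D)/(n(n-1)/2) = (14 - 1)/15 = 0.866667.
Step 4: Exact two-sided p-value (enumerate n! = 720 permutations of y under H0): p = 0.016667.
Step 5: alpha = 0.1. reject H0.

tau_b = 0.8667 (C=14, D=1), p = 0.016667, reject H0.


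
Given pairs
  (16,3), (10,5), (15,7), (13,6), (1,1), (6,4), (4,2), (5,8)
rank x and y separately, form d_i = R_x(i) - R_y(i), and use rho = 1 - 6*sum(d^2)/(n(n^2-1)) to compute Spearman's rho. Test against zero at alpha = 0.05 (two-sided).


Step 1: Rank x and y separately (midranks; no ties here).
rank(x): 16->8, 10->5, 15->7, 13->6, 1->1, 6->4, 4->2, 5->3
rank(y): 3->3, 5->5, 7->7, 6->6, 1->1, 4->4, 2->2, 8->8
Step 2: d_i = R_x(i) - R_y(i); compute d_i^2.
  (8-3)^2=25, (5-5)^2=0, (7-7)^2=0, (6-6)^2=0, (1-1)^2=0, (4-4)^2=0, (2-2)^2=0, (3-8)^2=25
sum(d^2) = 50.
Step 3: rho = 1 - 6*50 / (8*(8^2 - 1)) = 1 - 300/504 = 0.404762.
Step 4: Under H0, t = rho * sqrt((n-2)/(1-rho^2)) = 1.0842 ~ t(6).
Step 5: Two-sided p-value from the t-distribution with 6 df = 0.319889.
Step 6: alpha = 0.05. fail to reject H0.

rho = 0.4048, p = 0.319889, fail to reject H0 at alpha = 0.05.


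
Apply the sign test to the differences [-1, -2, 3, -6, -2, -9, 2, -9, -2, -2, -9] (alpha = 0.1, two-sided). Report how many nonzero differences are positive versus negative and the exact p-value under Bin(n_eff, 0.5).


Step 1: Discard zero differences. Original n = 11; n_eff = number of nonzero differences = 11.
Nonzero differences (with sign): -1, -2, +3, -6, -2, -9, +2, -9, -2, -2, -9
Step 2: Count signs: positive = 2, negative = 9.
Step 3: Under H0: P(positive) = 0.5, so the number of positives S ~ Bin(11, 0.5).
Step 4: Two-sided exact p-value = sum of Bin(11,0.5) probabilities at or below the observed probability = 0.065430.
Step 5: alpha = 0.1. reject H0.

n_eff = 11, pos = 2, neg = 9, p = 0.065430, reject H0.
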